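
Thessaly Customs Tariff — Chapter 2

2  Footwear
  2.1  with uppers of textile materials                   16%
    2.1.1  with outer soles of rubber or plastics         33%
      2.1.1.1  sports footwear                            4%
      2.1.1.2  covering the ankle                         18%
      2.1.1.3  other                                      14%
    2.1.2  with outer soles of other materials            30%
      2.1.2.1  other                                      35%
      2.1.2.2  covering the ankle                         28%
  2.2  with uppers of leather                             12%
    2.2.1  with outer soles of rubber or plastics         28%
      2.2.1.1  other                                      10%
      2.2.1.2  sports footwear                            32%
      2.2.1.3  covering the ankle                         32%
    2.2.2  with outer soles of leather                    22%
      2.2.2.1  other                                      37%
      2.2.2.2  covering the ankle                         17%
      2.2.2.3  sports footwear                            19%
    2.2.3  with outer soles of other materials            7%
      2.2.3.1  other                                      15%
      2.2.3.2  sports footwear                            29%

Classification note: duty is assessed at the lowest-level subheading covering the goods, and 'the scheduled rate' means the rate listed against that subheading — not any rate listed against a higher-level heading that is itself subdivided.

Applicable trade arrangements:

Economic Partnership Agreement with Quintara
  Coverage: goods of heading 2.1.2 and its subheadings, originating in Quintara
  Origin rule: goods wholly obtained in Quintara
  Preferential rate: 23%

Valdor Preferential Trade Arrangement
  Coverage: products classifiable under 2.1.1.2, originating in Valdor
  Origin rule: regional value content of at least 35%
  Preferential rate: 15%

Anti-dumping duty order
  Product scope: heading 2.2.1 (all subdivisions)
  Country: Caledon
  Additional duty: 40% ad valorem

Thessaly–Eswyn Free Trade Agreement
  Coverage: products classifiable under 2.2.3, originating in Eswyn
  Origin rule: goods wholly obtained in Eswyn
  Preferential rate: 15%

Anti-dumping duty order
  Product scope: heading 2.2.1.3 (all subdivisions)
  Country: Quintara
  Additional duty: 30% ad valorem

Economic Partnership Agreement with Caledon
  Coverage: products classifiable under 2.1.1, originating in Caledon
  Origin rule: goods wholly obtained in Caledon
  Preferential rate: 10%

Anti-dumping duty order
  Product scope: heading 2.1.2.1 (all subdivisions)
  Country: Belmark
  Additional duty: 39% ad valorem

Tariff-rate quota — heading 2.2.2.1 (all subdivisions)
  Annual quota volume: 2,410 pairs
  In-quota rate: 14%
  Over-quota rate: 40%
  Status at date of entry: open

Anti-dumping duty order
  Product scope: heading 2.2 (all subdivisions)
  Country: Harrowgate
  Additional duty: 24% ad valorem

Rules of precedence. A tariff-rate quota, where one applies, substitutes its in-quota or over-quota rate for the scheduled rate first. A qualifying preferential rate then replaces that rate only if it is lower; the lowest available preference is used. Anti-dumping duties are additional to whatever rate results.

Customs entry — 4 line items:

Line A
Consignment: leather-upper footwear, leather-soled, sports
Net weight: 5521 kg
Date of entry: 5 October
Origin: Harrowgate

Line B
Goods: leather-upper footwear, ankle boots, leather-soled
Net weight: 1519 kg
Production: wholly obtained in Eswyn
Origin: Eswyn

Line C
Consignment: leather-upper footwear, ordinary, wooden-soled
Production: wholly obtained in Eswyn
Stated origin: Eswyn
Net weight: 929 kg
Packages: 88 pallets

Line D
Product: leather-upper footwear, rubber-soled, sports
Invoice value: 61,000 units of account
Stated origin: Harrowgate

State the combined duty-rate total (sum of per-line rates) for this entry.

131%

Line A: leather-upper → 2.2; leather-soled → 2.2.2; sports → 2.2.2.3. Scheduled 19%. anti-dumping (Harrowgate, 2.2): +24%; total 19% + 24% = 43%. → 43%.
Line B: leather-upper → 2.2; leather-soled → 2.2.2; ankle boots → 2.2.2.2. Scheduled 17%. Eswyn agreement on 2.2.3: 2.2.2.2 not covered. → 17%.
Line C: leather-upper → 2.2; wooden-soled → 2.2.3; ordinary → 2.2.3.1. Scheduled 15%. Eswyn agreement on 2.2.3: wholly obtained → 15% available; preference 15% not lower than 15% → no reduction. → 15%.
Line D: leather-upper → 2.2; rubber-soled → 2.2.1; sports → 2.2.1.2. Scheduled 32%. anti-dumping (Harrowgate, 2.2): +24%; total 32% + 24% = 56%. → 56%.
Sum: 43% + 17% + 15% + 56% = 131%.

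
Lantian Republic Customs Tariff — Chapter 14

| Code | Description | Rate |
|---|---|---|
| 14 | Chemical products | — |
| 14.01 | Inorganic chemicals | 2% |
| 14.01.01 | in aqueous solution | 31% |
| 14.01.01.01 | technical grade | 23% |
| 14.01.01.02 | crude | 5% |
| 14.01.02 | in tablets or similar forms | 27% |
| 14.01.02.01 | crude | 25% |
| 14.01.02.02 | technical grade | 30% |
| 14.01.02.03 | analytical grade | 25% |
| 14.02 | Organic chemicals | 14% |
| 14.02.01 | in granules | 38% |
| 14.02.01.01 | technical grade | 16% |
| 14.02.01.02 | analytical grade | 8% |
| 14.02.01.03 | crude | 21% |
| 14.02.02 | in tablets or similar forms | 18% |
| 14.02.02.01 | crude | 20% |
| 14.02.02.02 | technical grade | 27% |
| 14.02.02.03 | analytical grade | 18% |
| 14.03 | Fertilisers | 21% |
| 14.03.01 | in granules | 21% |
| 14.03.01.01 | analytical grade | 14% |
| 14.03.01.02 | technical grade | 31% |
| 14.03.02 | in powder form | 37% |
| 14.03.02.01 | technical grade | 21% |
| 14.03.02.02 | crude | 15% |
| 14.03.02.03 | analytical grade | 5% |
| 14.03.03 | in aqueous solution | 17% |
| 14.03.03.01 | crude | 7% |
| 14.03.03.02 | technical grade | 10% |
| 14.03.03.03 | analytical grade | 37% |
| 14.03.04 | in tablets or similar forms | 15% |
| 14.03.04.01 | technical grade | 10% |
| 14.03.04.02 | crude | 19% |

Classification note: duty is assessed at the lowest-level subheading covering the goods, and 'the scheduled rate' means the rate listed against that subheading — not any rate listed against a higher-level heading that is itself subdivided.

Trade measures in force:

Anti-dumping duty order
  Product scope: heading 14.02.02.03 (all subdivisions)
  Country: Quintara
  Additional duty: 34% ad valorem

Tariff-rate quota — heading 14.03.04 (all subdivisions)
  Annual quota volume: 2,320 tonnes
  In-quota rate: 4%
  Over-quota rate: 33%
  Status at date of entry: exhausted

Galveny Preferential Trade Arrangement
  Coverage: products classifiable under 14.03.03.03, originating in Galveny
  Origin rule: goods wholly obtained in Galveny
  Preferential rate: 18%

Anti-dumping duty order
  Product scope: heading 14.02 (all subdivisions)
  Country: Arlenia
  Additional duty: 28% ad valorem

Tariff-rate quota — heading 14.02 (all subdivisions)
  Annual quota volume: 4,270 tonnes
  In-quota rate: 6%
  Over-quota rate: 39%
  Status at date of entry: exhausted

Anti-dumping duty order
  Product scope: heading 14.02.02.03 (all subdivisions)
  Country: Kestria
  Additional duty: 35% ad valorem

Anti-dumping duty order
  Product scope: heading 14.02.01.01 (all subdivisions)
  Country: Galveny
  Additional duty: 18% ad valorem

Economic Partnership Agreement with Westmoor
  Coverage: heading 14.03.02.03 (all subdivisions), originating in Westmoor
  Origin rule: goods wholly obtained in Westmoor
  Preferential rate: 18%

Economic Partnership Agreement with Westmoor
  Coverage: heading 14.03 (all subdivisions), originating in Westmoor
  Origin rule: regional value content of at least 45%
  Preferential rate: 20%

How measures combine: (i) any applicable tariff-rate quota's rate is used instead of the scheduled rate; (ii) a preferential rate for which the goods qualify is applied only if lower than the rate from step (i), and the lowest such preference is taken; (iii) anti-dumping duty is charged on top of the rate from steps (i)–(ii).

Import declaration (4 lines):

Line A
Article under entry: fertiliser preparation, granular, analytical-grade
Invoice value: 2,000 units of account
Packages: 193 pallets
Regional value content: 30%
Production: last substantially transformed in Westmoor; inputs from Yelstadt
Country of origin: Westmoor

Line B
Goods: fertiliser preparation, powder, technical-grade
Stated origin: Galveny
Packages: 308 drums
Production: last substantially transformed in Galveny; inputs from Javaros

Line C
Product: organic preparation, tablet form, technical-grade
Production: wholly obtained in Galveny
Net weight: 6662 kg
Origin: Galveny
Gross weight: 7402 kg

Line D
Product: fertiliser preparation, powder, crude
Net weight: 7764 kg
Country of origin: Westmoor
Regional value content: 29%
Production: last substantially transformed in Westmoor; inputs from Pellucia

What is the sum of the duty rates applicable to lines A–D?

89%

Line A: fertiliser → 14.03; granular → 14.03.01; analytical-grade → 14.03.01.01. Scheduled 14%. Westmoor agreement on 14.03.02.03: 14.03.01.01 not covered; Westmoor agreement on 14.03: RVC < 45%. → 14%.
Line B: fertiliser → 14.03; powder → 14.03.02; technical-grade → 14.03.02.01. Scheduled 21%. Galveny agreement on 14.03.03.03: 14.03.02.01 not covered. → 21%.
Line C: organic → 14.02; tablet form → 14.02.02; technical-grade → 14.02.02.02. Scheduled 27%. quota on 14.02 exhausted → over-quota 39%; Galveny agreement on 14.03.03.03: 14.02.02.02 not covered. → 39%.
Line D: fertiliser → 14.03; powder → 14.03.02; crude → 14.03.02.02. Scheduled 15%. Westmoor agreement on 14.03.02.03: 14.03.02.02 not covered; Westmoor agreement on 14.03: RVC < 45%. → 15%.
Sum: 14% + 21% + 39% + 15% = 89%.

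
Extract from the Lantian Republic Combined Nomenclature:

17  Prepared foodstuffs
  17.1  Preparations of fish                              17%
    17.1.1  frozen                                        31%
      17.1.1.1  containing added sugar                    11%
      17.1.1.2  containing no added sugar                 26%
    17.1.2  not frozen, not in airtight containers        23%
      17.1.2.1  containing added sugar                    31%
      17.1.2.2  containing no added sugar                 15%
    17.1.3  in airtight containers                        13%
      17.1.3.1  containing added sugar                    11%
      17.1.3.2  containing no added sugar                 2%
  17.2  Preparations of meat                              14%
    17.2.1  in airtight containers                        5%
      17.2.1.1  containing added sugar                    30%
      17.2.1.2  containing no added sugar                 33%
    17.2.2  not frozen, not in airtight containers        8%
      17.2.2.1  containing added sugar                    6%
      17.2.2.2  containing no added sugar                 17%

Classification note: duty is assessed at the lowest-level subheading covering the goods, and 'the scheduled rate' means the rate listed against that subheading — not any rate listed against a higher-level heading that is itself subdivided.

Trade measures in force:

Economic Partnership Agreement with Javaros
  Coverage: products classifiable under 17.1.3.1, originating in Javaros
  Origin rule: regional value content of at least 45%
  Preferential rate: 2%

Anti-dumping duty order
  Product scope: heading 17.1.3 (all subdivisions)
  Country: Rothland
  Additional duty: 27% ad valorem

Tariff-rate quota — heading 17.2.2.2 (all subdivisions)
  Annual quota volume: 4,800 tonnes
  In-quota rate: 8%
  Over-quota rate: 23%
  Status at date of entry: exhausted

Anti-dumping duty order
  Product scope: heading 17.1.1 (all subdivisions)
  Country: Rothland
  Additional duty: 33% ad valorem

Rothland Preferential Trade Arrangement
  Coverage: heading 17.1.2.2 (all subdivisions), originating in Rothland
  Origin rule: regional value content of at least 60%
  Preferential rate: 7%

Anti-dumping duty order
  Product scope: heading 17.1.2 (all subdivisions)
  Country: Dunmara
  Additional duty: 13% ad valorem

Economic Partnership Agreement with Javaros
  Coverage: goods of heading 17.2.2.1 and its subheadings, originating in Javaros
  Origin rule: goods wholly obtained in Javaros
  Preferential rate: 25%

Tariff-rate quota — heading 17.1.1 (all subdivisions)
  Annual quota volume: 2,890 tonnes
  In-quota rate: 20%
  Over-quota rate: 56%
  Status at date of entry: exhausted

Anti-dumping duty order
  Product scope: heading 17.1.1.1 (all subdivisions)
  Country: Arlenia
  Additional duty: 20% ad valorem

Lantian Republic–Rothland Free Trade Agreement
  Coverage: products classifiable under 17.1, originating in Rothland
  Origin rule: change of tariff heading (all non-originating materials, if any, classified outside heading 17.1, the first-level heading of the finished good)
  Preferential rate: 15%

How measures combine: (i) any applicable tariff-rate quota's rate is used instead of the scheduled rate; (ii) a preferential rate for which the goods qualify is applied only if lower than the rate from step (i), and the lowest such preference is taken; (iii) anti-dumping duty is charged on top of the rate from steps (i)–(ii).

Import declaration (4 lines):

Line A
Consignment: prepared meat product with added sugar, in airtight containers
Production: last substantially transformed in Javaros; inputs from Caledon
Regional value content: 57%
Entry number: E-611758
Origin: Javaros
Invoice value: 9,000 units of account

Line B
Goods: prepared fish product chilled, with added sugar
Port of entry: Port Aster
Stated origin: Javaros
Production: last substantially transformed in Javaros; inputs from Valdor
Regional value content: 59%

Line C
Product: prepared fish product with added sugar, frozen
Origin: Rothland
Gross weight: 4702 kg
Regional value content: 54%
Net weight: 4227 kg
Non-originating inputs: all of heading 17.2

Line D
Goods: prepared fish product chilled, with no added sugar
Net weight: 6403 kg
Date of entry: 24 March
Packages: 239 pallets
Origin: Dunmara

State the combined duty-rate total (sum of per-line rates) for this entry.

137%

Line A: prepared meat product → 17.2; in airtight containers → 17.2.1; with added sugar → 17.2.1.1. Scheduled 30%. Javaros agreement on 17.1.3.1: 17.2.1.1 not covered; Javaros agreement on 17.2.2.1: 17.2.1.1 not covered. → 30%.
Line B: prepared fish product → 17.1; chilled → 17.1.2; with added sugar → 17.1.2.1. Scheduled 31%. Javaros agreement on 17.1.3.1: 17.1.2.1 not covered; Javaros agreement on 17.2.2.1: 17.1.2.1 not covered. → 31%.
Line C: prepared fish product → 17.1; frozen → 17.1.1; with added sugar → 17.1.1.1. Scheduled 11%. quota on 17.1.1 exhausted → over-quota 56%; Rothland agreement on 17.1.2.2: 17.1.1.1 not covered; Rothland agreement on 17.1: CTH met → 15% available; preferential 15%; anti-dumping (Rothland, 17.1.1): +33%; total 15% + 33% = 48%. → 48%.
Line D: prepared fish product → 17.1; chilled → 17.1.2; with no added sugar → 17.1.2.2. Scheduled 15%. anti-dumping (Dunmara, 17.1.2): +13%; total 15% + 13% = 28%. → 28%.
Sum: 30% + 31% + 48% + 28% = 137%.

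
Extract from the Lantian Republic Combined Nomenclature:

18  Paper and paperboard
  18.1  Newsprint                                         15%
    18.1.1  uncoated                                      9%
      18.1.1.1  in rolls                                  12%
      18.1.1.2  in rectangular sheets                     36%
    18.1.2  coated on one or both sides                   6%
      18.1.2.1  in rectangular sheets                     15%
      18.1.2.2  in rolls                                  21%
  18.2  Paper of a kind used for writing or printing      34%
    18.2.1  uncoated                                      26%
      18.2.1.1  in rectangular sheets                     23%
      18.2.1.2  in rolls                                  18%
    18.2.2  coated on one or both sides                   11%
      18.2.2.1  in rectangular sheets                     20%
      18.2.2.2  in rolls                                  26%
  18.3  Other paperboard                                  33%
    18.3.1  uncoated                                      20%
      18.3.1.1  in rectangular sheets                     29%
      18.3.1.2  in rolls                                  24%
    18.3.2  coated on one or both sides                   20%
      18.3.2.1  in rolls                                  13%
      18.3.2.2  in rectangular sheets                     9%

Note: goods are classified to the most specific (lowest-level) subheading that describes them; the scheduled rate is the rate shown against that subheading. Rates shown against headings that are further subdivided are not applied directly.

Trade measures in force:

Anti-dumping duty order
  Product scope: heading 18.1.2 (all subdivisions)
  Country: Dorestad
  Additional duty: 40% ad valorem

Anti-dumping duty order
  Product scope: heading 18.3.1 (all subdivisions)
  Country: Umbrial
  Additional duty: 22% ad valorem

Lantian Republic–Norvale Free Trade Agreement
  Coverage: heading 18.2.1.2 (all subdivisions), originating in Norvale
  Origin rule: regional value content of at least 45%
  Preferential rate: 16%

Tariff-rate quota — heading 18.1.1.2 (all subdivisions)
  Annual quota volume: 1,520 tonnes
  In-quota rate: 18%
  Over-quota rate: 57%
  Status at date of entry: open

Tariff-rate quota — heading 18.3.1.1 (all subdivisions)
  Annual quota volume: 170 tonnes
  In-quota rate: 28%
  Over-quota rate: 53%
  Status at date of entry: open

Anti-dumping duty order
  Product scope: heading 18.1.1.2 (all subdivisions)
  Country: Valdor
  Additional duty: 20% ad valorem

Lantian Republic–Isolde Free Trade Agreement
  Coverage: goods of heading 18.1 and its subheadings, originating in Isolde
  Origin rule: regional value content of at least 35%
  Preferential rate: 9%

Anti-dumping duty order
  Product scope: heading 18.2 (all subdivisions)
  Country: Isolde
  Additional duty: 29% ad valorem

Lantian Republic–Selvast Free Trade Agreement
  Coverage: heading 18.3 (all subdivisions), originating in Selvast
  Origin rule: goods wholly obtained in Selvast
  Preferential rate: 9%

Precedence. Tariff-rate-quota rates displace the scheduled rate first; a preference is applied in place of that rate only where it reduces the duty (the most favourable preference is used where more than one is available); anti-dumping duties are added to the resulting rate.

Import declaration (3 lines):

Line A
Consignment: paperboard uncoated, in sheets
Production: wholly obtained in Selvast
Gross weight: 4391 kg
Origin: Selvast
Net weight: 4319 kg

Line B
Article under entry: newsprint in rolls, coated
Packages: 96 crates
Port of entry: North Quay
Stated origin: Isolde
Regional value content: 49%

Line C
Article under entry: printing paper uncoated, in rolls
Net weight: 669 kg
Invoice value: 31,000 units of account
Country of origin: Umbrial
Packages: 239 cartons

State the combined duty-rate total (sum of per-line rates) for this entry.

36%

Line A: paperboard → 18.3; uncoated → 18.3.1; in sheets → 18.3.1.1. Scheduled 29%. quota on 18.3.1.1 open → in-quota 28%; Selvast agreement on 18.3: wholly obtained → 9% available; preferential 9%. → 9%.
Line B: newsprint → 18.1; coated → 18.1.2; in rolls → 18.1.2.2. Scheduled 21%. Isolde agreement on 18.1: RVC ≥ 35% → 9% available; preferential 9%. → 9%.
Line C: printing paper → 18.2; uncoated → 18.2.1; in rolls → 18.2.1.2. Scheduled 18%. No special measure applies. → 18%.
Sum: 9% + 9% + 18% = 36%.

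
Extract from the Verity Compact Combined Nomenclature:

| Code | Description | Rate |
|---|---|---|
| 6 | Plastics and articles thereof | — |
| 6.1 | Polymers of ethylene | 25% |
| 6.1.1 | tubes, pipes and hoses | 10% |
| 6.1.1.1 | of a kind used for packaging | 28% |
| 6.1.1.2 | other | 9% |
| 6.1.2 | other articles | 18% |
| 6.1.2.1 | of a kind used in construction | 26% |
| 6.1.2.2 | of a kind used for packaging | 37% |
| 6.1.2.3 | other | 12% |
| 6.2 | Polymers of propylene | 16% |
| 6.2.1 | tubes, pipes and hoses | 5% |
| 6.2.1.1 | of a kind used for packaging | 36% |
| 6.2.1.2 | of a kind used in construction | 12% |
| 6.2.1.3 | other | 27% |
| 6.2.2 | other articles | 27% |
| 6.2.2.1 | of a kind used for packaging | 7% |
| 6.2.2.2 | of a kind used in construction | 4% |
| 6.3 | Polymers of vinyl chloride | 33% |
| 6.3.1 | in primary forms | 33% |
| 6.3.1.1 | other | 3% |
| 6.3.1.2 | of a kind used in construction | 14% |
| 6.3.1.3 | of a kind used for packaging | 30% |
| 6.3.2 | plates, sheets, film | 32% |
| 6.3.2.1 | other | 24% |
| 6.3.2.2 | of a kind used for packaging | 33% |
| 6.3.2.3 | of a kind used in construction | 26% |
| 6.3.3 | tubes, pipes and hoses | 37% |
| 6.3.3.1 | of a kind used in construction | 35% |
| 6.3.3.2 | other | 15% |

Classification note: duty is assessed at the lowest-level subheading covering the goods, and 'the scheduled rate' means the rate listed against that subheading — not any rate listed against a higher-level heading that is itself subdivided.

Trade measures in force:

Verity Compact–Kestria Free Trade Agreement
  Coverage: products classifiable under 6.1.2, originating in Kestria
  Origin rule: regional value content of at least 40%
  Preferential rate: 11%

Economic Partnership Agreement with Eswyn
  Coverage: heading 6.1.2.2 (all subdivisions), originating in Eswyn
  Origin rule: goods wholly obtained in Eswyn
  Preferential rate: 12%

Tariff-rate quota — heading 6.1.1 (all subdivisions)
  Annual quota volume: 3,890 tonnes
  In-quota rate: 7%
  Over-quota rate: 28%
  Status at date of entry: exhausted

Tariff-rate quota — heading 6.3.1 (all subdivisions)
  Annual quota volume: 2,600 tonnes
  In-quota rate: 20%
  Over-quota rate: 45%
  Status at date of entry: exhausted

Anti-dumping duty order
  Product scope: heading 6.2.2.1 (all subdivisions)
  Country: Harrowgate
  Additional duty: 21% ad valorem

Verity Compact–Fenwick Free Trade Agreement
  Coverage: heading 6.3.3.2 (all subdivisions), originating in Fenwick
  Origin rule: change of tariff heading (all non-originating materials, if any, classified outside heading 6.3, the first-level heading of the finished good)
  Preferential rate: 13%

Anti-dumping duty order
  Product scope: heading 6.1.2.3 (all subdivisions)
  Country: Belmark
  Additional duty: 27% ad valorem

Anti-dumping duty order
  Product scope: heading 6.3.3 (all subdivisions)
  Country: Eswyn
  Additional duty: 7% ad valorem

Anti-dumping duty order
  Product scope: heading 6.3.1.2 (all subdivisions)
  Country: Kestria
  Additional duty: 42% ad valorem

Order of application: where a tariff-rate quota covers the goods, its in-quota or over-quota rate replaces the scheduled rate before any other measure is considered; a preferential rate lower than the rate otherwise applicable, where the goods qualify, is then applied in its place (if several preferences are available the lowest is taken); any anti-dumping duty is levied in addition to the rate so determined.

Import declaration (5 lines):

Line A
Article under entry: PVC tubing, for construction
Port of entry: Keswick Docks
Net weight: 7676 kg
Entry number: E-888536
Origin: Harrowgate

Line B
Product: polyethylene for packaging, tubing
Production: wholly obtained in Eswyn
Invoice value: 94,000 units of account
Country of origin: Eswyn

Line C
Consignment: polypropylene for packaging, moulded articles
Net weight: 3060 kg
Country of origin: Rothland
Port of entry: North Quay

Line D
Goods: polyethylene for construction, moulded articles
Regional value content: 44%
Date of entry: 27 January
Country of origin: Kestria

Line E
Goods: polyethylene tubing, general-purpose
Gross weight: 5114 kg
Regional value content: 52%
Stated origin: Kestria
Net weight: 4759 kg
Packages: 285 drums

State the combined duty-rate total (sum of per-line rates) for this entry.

109%

Line A: PVC → 6.3; tubing → 6.3.3; for construction → 6.3.3.1. Scheduled 35%. No special measure applies. → 35%.
Line B: polyethylene → 6.1; tubing → 6.1.1; for packaging → 6.1.1.1. Scheduled 28%. quota on 6.1.1 exhausted → over-quota 28%; Eswyn agreement on 6.1.2.2: 6.1.1.1 not covered. → 28%.
Line C: polypropylene → 6.2; moulded articles → 6.2.2; for packaging → 6.2.2.1. Scheduled 7%. No special measure applies. → 7%.
Line D: polyethylene → 6.1; moulded articles → 6.1.2; for construction → 6.1.2.1. Scheduled 26%. Kestria agreement on 6.1.2: RVC ≥ 40% → 11% available; preferential 11%. → 11%.
Line E: polyethylene → 6.1; tubing → 6.1.1; general-purpose → 6.1.1.2. Scheduled 9%. quota on 6.1.1 exhausted → over-quota 28%; Kestria agreement on 6.1.2: 6.1.1.2 not covered. → 28%.
Sum: 35% + 28% + 7% + 11% + 28% = 109%.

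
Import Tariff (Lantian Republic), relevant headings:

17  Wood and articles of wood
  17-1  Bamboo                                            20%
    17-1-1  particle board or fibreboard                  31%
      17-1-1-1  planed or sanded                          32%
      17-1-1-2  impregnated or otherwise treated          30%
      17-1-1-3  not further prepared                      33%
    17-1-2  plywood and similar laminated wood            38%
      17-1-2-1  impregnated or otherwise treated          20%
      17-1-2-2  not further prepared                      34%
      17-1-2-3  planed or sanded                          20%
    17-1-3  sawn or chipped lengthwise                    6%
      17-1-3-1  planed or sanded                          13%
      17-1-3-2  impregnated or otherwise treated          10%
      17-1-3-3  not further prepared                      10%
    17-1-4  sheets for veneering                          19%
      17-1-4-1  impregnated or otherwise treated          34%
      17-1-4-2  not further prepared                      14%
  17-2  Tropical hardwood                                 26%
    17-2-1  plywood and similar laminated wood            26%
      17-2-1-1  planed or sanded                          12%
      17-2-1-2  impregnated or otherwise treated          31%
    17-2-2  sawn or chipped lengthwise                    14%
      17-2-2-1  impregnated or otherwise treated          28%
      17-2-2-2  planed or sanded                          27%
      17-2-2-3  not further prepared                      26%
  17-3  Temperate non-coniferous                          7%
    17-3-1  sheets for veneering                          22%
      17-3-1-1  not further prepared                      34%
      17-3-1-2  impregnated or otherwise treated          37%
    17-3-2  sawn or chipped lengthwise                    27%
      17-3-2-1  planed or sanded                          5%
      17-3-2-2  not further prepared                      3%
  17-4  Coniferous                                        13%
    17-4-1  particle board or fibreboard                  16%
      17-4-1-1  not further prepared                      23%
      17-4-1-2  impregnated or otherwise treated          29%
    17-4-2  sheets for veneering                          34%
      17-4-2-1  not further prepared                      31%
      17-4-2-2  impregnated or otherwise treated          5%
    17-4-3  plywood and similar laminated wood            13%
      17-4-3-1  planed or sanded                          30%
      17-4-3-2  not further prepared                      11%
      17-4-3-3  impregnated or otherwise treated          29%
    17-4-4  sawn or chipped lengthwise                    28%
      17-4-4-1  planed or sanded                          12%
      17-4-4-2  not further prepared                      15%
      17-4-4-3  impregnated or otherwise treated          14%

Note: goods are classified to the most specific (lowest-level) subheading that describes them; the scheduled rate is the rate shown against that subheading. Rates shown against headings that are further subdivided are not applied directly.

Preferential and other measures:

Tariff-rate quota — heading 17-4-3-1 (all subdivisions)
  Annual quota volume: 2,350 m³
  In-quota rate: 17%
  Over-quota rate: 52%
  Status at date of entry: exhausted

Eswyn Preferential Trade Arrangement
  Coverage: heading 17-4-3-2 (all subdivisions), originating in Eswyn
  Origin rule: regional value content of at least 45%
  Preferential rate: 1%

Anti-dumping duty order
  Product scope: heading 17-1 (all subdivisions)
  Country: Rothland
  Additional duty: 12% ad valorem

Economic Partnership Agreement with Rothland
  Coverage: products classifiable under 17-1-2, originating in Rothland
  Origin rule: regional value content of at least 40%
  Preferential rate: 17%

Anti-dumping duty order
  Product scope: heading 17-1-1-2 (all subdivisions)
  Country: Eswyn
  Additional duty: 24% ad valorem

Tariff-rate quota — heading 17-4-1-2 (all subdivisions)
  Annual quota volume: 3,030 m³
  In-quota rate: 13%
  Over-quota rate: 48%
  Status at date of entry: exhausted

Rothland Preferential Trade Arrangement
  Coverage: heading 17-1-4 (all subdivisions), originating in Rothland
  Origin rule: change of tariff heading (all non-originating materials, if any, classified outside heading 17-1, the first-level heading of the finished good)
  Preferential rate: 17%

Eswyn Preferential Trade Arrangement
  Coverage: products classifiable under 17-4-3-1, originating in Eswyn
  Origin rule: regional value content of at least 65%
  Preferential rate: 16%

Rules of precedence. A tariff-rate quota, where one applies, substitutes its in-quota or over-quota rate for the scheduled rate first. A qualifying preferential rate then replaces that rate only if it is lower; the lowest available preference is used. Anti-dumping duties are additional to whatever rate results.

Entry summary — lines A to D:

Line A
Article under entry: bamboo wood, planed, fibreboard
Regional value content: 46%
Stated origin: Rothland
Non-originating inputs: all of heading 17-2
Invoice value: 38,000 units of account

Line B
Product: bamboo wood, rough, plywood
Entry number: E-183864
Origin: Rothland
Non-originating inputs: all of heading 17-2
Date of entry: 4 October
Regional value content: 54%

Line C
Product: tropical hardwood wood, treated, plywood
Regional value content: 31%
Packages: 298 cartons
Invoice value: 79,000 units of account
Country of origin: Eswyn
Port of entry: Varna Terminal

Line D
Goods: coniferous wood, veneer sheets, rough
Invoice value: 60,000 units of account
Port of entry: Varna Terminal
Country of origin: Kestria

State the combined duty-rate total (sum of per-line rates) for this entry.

Line A: bamboo → 17-1; fibreboard → 17-1-1; planed → 17-1-1-1. Scheduled 32%. Rothland agreement on 17-1-2: 17-1-1-1 not covered; Rothland agreement on 17-1-4: 17-1-1-1 not covered; anti-dumping (Rothland, 17-1): +12%; total 32% + 12% = 44%. → 44%.
Line B: bamboo → 17-1; plywood → 17-1-2; rough → 17-1-2-2. Scheduled 34%. Rothland agreement on 17-1-2: RVC ≥ 40% → 17% available; Rothland agreement on 17-1-4: 17-1-2-2 not covered; preferential 17%; anti-dumping (Rothland, 17-1): +12%; total 17% + 12% = 29%. → 29%.
Line C: tropical hardwood → 17-2; plywood → 17-2-1; treated → 17-2-1-2. Scheduled 31%. Eswyn agreement on 17-4-3-2: 17-2-1-2 not covered; Eswyn agreement on 17-4-3-1: 17-2-1-2 not covered. → 31%.
Line D: coniferous → 17-4; veneer sheets → 17-4-2; rough → 17-4-2-1. Scheduled 31%. No special measure applies. → 31%.
Sum: 44% + 29% + 31% + 31% = 135%.

135%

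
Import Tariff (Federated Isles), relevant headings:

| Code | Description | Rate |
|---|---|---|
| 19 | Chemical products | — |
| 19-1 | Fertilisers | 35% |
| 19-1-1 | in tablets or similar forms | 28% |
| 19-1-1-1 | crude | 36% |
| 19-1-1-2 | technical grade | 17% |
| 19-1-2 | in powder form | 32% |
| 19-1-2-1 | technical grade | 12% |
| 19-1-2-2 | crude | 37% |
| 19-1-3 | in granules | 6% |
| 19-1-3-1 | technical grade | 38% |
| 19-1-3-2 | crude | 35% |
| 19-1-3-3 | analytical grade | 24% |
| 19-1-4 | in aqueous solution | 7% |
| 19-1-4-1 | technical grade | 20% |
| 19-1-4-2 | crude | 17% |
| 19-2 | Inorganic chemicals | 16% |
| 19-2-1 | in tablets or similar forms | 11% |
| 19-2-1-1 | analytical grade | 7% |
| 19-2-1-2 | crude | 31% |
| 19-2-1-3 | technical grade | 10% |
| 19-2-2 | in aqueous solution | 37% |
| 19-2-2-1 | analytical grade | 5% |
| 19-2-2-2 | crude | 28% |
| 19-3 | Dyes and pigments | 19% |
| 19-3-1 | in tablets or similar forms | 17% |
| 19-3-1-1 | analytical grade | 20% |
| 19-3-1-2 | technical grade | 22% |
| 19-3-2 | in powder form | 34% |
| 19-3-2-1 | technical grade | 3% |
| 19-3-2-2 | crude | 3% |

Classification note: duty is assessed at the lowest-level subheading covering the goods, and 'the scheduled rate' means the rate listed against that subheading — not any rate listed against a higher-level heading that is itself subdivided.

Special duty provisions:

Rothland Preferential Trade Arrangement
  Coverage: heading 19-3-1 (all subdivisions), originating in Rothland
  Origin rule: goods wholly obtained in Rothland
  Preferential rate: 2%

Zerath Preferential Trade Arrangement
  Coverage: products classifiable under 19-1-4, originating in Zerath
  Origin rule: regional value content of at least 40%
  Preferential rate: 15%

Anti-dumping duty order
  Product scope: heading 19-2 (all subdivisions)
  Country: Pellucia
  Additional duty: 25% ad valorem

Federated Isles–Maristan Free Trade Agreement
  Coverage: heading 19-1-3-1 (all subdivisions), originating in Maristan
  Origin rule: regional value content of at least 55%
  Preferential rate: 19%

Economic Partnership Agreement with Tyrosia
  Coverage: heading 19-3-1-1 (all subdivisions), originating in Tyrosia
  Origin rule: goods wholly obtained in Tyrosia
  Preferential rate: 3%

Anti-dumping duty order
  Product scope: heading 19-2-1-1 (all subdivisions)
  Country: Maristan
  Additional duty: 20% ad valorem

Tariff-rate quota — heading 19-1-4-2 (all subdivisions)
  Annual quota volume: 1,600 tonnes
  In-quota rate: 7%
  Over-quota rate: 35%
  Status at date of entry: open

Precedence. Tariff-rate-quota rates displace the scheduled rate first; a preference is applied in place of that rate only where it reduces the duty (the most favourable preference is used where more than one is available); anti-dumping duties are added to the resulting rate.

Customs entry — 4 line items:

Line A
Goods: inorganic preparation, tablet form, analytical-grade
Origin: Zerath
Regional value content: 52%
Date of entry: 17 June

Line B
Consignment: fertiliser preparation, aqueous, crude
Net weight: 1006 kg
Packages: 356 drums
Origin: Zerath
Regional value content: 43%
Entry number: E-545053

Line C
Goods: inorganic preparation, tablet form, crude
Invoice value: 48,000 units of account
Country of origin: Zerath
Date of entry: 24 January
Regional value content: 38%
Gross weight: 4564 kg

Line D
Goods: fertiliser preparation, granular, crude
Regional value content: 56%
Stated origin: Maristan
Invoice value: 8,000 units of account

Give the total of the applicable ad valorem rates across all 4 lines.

80%

Line A: inorganic → 19-2; tablet form → 19-2-1; analytical-grade → 19-2-1-1. Scheduled 7%. Zerath agreement on 19-1-4: 19-2-1-1 not covered. → 7%.
Line B: fertiliser → 19-1; aqueous → 19-1-4; crude → 19-1-4-2. Scheduled 17%. quota on 19-1-4-2 open → in-quota 7%; Zerath agreement on 19-1-4: RVC ≥ 40% → 15% available; preference 15% not lower than 7% → no reduction. → 7%.
Line C: inorganic → 19-2; tablet form → 19-2-1; crude → 19-2-1-2. Scheduled 31%. Zerath agreement on 19-1-4: 19-2-1-2 not covered. → 31%.
Line D: fertiliser → 19-1; granular → 19-1-3; crude → 19-1-3-2. Scheduled 35%. Maristan agreement on 19-1-3-1: 19-1-3-2 not covered. → 35%.
Sum: 7% + 7% + 31% + 35% = 80%.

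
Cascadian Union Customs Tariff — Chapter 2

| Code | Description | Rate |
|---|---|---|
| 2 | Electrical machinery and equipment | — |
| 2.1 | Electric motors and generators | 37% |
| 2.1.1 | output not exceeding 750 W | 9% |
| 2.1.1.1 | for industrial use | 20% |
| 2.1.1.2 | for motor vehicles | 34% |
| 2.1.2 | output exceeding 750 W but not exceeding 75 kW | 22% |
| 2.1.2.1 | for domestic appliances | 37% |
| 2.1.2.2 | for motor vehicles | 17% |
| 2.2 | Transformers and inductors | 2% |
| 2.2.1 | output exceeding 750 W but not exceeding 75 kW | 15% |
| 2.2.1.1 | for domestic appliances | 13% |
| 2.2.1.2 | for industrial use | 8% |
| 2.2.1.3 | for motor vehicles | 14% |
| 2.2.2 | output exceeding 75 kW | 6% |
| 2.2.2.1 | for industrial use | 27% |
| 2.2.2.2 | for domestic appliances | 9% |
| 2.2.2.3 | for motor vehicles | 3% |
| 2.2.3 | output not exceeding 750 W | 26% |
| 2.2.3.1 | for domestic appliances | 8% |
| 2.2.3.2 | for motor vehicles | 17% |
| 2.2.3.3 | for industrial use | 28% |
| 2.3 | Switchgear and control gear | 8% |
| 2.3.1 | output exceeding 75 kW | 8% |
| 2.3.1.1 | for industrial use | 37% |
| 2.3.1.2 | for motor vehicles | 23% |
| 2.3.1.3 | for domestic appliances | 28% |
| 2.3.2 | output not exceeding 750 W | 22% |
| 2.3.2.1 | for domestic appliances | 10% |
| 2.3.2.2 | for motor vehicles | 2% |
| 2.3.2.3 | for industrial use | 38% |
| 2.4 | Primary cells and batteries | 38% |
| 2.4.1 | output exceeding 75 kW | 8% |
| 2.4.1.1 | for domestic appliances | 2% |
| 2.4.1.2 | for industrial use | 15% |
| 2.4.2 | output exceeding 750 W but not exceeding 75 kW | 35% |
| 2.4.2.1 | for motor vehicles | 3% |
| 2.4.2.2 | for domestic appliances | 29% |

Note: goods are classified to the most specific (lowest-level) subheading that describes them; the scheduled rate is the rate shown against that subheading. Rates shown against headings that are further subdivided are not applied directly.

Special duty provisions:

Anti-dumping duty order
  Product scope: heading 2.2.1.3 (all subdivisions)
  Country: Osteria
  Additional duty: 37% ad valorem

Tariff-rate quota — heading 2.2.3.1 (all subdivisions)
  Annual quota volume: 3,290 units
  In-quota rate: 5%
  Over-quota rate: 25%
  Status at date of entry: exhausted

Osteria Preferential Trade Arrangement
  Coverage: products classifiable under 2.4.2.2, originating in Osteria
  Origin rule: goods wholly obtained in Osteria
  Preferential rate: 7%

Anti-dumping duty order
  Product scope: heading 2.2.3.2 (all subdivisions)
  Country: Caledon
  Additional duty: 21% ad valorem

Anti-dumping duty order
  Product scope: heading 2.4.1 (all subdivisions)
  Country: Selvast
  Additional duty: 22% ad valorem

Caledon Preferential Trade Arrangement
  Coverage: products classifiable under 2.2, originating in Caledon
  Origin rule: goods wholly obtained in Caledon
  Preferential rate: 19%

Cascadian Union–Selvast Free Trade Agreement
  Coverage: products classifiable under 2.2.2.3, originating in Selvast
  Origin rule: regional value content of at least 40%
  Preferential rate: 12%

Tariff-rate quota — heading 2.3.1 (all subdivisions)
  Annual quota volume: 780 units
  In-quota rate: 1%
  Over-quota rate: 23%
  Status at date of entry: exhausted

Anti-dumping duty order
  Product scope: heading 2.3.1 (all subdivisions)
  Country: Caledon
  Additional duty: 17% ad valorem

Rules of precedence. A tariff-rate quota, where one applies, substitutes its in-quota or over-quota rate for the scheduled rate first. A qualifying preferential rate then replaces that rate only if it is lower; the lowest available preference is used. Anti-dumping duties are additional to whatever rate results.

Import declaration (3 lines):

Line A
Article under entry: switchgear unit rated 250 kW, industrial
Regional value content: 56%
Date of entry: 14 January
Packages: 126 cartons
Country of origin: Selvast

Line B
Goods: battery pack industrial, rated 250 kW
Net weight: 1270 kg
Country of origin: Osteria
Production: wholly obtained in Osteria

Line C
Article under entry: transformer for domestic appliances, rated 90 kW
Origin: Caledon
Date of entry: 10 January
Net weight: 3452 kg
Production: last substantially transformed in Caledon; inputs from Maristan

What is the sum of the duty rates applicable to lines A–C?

Line A: switchgear unit → 2.3; rated 250 kW → 2.3.1; industrial → 2.3.1.1. Scheduled 37%. quota on 2.3.1 exhausted → over-quota 23%; Selvast agreement on 2.2.2.3: 2.3.1.1 not covered. → 23%.
Line B: battery pack → 2.4; rated 250 kW → 2.4.1; industrial → 2.4.1.2. Scheduled 15%. Osteria agreement on 2.4.2.2: 2.4.1.2 not covered. → 15%.
Line C: transformer → 2.2; rated 90 kW → 2.2.2; for domestic appliances → 2.2.2.2. Scheduled 9%. Caledon agreement on 2.2: not wholly obtained. → 9%.
Sum: 23% + 15% + 9% = 47%.

47%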